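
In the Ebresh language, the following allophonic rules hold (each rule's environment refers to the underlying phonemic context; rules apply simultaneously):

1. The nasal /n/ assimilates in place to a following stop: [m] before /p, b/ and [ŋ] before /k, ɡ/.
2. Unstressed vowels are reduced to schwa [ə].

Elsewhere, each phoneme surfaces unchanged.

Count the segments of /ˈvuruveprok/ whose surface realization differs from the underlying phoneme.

3

Segments that undergo a rule: /u/ → [ə] (rule 2); /e/ → [ə] (rule 2); /o/ → [ə] (rule 2).
All other segments surface unchanged.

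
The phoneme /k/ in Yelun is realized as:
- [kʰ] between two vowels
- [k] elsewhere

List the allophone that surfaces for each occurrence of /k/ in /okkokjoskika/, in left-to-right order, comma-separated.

Occurrence 1 (position 2): no conditioning environment matches → elsewhere allophone [k].
Occurrence 2 (position 3): no conditioning environment matches → elsewhere allophone [k].
Occurrence 3 (position 5): no conditioning environment matches → elsewhere allophone [k].
Occurrence 4 (position 9): no conditioning environment matches → elsewhere allophone [k].
Occurrence 5 (position 11): between two vowels → [kʰ].

[k], [k], [k], [k], [kʰ]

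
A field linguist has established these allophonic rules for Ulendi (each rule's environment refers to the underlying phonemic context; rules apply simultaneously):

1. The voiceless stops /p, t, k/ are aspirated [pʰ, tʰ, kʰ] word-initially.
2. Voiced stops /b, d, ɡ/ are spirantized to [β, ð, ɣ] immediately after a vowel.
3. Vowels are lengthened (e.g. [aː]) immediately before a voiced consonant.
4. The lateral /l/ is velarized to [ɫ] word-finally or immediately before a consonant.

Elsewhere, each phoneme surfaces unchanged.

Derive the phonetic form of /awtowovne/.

/a/ meets the environment for rule 3 (before a voiced consonant) → [aː].
/w/ stays [w].
/t/ (between /w/ and /o/) fails the environment for rule 1, so it stays [t].
Rule 3 applies to /o/ (between /t/ and /w/: before a voiced consonant) → [oː].
/w/ stays [w].
/o/ (between /w/ and /v/): before a voiced consonant, so rule 3 applies → [oː].
/v/ — not in any rule's target class → [v].
/n/ (between /v/ and /e/) is unaffected → [n].
/e/ (word-final): rule 3 targets it, but not before a voiced consonant → unchanged [e].

[aːwtoːwoːvne]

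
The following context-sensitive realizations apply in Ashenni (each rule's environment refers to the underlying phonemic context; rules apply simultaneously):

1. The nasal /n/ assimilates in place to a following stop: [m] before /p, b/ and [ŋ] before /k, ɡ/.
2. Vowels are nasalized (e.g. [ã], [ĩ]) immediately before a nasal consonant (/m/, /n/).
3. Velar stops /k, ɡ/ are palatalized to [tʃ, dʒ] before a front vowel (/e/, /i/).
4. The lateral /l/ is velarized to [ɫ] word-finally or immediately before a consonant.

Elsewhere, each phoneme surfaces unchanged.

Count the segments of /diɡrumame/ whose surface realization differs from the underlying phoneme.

Segments that undergo a rule: /u/ → [ũ] (rule 2); /a/ → [ã] (rule 2).
All other segments surface unchanged.

2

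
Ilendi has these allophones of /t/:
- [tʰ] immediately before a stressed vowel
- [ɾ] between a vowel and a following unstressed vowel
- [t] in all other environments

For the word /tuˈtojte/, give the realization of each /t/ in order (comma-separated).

Occurrence 1 (position 1): no conditioning environment matches → elsewhere allophone [t].
Occurrence 2 (position 3): immediately before a stressed vowel → [tʰ].
Occurrence 3 (position 6): no conditioning environment matches → elsewhere allophone [t].

[t], [tʰ], [t]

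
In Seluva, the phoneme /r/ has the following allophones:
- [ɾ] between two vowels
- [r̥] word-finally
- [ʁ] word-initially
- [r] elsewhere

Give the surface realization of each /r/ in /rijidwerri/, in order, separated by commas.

[ʁ], [r], [r]

Occurrence 1 (position 1): word-initially → [ʁ].
Occurrence 2 (position 8): no conditioning environment matches → elsewhere allophone [r].
Occurrence 3 (position 9): no conditioning environment matches → elsewhere allophone [r].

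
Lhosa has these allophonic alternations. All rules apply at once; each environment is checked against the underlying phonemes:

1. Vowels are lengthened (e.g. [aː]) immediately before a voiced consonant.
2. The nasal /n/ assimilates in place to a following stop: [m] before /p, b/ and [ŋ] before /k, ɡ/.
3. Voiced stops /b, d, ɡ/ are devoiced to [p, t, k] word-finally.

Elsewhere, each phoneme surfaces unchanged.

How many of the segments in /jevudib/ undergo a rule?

4

Segments that undergo a rule: /e/ → [eː] (rule 1); /u/ → [uː] (rule 1); /i/ → [iː] (rule 1); /b/ → [p] (rule 3).
All other segments surface unchanged.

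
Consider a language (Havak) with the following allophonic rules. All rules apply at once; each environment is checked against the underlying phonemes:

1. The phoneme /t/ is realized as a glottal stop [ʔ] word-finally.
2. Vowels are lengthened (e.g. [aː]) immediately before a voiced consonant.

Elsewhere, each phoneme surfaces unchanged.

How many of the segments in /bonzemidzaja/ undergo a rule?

Segments that undergo a rule: /o/ → [oː] (rule 2); /e/ → [eː] (rule 2); /i/ → [iː] (rule 2); /a/ → [aː] (rule 2).
All other segments surface unchanged.

4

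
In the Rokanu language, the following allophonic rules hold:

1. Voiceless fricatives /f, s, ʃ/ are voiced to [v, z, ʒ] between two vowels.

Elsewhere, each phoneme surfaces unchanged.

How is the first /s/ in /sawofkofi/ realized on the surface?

/s/ — word-initial; rule 1 does not apply here → [s].

[s]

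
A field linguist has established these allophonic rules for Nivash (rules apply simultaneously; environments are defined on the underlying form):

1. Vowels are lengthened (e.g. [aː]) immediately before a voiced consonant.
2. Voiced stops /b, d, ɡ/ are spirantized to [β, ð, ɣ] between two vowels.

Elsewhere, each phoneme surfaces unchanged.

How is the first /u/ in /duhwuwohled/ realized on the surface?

/u/ (between /d/ and /h/) is in the target of rule 1 but the environment (before a voiced consonant) is not met → [u].

[u]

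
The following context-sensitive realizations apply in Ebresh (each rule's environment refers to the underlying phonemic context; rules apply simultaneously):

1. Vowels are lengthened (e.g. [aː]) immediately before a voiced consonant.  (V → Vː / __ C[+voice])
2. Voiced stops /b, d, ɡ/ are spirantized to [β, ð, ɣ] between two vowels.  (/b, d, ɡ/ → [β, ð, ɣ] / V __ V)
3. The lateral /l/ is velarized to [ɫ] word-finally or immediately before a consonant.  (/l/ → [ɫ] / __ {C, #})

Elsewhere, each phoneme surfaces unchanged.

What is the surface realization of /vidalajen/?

[viːðaːlaːjeːn]

/v/ — not in any rule's target class → [v].
/i/ (between /v/ and /d/): before a voiced consonant, so rule 1 applies → [iː].
Rule 2 applies to /d/ (between /i/ and /a/: between two vowels) → [ð].
/a/ meets the environment for rule 1 (before a voiced consonant) → [aː].
/l/ (between /a/ and /a/) fails the environment for rule 3, so it stays [l].
Rule 1 applies to /a/ (between /l/ and /j/: before a voiced consonant) → [aː].
/j/ (between /a/ and /e/) is unaffected → [j].
/e/ (between /j/ and /n/) occurs before a voiced consonant → [eː] by rule 1.
/n/ — not in any rule's target class → [n].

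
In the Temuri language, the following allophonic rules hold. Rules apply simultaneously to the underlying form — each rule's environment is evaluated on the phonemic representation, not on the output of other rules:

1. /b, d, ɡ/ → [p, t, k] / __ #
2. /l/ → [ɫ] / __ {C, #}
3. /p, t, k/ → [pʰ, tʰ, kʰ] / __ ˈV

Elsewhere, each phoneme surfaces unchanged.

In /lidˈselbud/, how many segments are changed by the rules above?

Segments that undergo a rule: /l/ → [ɫ] (rule 2); /d/ → [t] (rule 1).
All other segments surface unchanged.

2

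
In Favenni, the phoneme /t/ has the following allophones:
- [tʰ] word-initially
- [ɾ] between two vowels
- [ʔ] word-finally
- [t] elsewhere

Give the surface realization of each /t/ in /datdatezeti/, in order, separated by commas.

Occurrence 1 (position 3): no conditioning environment matches → elsewhere allophone [t].
Occurrence 2 (position 6): between two vowels → [ɾ].
Occurrence 3 (position 10): between two vowels → [ɾ].

[t], [ɾ], [ɾ]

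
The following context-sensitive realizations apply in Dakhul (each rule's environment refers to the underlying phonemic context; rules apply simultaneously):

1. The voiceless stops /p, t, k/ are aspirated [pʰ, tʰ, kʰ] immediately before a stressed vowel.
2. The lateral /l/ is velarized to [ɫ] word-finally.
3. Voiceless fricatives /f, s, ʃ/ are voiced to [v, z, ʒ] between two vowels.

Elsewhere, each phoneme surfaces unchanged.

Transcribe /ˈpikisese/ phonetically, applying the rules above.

/p/ meets the environment for rule 1 (immediately before a stressed vowel) → [pʰ].
/i/ — not in any rule's target class → [i].
/k/ (between /i/ and /i/): rule 1 targets it, but not immediately before a stressed vowel → unchanged [k].
/i/ (between /k/ and /s/): no rule targets it → [i].
/s/ meets the environment for rule 3 (between two vowels) → [z].
/e/ (between /s/ and /s/) is unaffected → [e].
/s/ — between /e/ and /e/, between two vowels — surfaces as [z] (rule 3).
/e/ stays [e].

[ˈpʰikizeze]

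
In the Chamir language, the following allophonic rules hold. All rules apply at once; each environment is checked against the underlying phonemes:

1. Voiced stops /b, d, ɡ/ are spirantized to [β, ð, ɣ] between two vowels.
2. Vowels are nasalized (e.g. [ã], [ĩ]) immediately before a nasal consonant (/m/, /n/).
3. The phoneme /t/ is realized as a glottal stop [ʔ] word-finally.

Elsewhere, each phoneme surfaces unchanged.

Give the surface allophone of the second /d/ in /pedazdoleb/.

/d/ (between /z/ and /o/): rule 1 targets it, but not between two vowels → unchanged [d].

[d]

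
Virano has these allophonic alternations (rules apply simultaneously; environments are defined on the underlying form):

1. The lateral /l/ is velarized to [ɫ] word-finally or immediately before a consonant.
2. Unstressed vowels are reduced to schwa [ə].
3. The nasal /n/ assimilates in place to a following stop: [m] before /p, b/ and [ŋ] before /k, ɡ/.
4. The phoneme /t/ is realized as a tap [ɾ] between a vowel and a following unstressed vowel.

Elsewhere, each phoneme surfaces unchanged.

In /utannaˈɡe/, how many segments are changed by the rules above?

4

Segments that undergo a rule: /u/ → [ə] (rule 2); /t/ → [ɾ] (rule 4); /a/ → [ə] (rule 2); /a/ → [ə] (rule 2).
All other segments surface unchanged.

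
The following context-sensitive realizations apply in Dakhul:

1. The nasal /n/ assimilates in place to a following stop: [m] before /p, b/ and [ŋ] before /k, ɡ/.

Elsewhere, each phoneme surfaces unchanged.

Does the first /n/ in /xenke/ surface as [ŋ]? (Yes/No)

/n/ (between /e/ and /k/) occurs before a labial or velar stop → [ŋ] by rule 1.
The actual realization is [ŋ], which matches [ŋ].

Yes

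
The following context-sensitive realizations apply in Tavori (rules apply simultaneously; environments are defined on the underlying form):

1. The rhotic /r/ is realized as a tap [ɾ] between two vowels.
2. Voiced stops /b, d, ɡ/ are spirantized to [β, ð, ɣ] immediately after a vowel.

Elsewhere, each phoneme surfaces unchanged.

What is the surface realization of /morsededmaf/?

[morseðeðmaf]

/m/ (word-initial) is unaffected → [m].
/o/ (between /m/ and /r/): no rule targets it → [o].
/r/ (between /o/ and /s/) is in the target of rule 1 but the environment (between two vowels) is not met → [r].
/s/ (between /r/ and /e/): no rule targets it → [s].
/e/ (between /s/ and /d/): no rule targets it → [e].
/d/ (between /e/ and /e/) occurs immediately after a vowel → [ð] by rule 2.
/e/ (between /d/ and /d/): no rule targets it → [e].
/d/ — between /e/ and /m/, immediately after a vowel — surfaces as [ð] (rule 2).
/m/ — not in any rule's target class → [m].
/a/ (between /m/ and /f/): no rule targets it → [a].
/f/ (word-final) is unaffected → [f].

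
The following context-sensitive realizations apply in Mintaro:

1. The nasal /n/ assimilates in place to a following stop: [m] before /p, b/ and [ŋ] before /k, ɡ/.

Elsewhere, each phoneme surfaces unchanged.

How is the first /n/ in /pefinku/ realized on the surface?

[ŋ]

Rule 1 applies to /n/ (between /i/ and /k/: before a labial or velar stop) → [ŋ].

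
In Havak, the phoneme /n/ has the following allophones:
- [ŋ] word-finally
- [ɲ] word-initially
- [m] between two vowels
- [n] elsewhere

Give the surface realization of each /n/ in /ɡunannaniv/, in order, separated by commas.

[m], [n], [n], [m]

Occurrence 1 (position 3): between two vowels → [m].
Occurrence 2 (position 5): no conditioning environment matches → elsewhere allophone [n].
Occurrence 3 (position 6): no conditioning environment matches → elsewhere allophone [n].
Occurrence 4 (position 8): between two vowels → [m].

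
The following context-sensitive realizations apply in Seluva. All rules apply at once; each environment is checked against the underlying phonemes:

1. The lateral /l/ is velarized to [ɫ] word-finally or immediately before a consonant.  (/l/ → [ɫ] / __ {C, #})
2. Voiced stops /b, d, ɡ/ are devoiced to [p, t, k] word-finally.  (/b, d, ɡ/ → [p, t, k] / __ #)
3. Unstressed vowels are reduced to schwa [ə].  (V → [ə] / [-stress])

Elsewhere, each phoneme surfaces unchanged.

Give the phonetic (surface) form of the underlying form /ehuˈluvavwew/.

[əhəˈluvəvwəw]

/e/ (word-initial): in an unstressed syllable, so rule 3 applies → [ə].
/h/ stays [h].
Rule 3 applies to /u/ (between /h/ and /l/: in an unstressed syllable) → [ə].
/l/ (between /u/ and /u/): rule 1 targets it, but not word-finally or immediately before a consonant → unchanged [l].
/u/ (between /l/ and /v/) fails the environment for rule 3, so it stays [u].
/v/ (between /u/ and /a/): no rule targets it → [v].
/a/ (between /v/ and /v/) occurs in an unstressed syllable → [ə] by rule 3.
/v/ (between /a/ and /w/): no rule targets it → [v].
/w/ (between /v/ and /e/): no rule targets it → [w].
/e/ — between /w/ and /w/, in an unstressed syllable — surfaces as [ə] (rule 3).
/w/ — not in any rule's target class → [w].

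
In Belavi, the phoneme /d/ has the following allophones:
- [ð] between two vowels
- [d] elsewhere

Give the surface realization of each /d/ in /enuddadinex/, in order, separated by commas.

Occurrence 1 (position 4): no conditioning environment matches → elsewhere allophone [d].
Occurrence 2 (position 5): no conditioning environment matches → elsewhere allophone [d].
Occurrence 3 (position 7): between two vowels → [ð].

[d], [d], [ð]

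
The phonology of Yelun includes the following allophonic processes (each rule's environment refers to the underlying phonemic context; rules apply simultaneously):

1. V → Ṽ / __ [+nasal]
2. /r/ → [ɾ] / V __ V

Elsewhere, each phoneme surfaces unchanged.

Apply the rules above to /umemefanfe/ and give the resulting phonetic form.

Rule 1 applies to /u/ (word-initial: before a nasal consonant) → [ũ].
/e/ (between /m/ and /m/): before a nasal consonant, so rule 1 applies → [ẽ].
/e/ — between /m/ and /f/; rule 1 does not apply here → [e].
/a/ — between /f/ and /n/, before a nasal consonant — surfaces as [ã] (rule 1).
/e/ — word-final; rule 1 does not apply here → [e].

[ũmẽmefãnfe]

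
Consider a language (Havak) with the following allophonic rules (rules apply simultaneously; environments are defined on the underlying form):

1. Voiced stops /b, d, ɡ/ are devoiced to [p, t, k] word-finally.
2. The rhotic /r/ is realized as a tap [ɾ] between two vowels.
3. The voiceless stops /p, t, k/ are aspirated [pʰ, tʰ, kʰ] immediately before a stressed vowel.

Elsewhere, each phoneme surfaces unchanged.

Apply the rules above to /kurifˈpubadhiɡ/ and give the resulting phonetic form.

/k/ (word-initial): rule 3 targets it, but not immediately before a stressed vowel → unchanged [k].
/u/ (between /k/ and /r/) is unaffected → [u].
/r/ (between /u/ and /i/) occurs between two vowels → [ɾ] by rule 2.
/i/ (between /r/ and /f/): no rule targets it → [i].
/f/ stays [f].
/p/ (between /f/ and /u/) occurs immediately before a stressed vowel → [pʰ] by rule 3.
/u/ (between /p/ and /b/) is unaffected → [u].
/b/ (between /u/ and /a/): rule 1 targets it, but not word-finally → unchanged [b].
/a/ stays [a].
/d/ (between /a/ and /h/) fails the environment for rule 1, so it stays [d].
/h/ — not in any rule's target class → [h].
/i/ (between /h/ and /ɡ/) is unaffected → [i].
/ɡ/ (word-final): word-finally, so rule 1 applies → [k].

[kuɾifˈpʰubadhik]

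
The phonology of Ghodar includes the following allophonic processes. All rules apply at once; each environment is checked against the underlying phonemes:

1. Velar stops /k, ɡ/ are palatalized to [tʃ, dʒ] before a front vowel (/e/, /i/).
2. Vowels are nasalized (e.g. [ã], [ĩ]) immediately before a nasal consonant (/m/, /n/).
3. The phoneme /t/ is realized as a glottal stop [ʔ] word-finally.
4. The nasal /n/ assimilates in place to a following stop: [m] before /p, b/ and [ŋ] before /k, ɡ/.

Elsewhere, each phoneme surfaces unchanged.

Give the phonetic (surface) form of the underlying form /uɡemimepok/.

[udʒẽmĩmepok]

/u/ (word-initial) fails the environment for rule 2, so it stays [u].
/ɡ/ meets the environment for rule 1 (before a front vowel) → [dʒ].
Rule 2 applies to /e/ (between /ɡ/ and /m/: before a nasal consonant) → [ẽ].
Rule 2 applies to /i/ (between /m/ and /m/: before a nasal consonant) → [ĩ].
/e/ (between /m/ and /p/): rule 2 targets it, but not before a nasal consonant → unchanged [e].
/o/ (between /p/ and /k/) is in the target of rule 2 but the environment (before a nasal consonant) is not met → [o].
/k/ — word-final; rule 1 does not apply here → [k].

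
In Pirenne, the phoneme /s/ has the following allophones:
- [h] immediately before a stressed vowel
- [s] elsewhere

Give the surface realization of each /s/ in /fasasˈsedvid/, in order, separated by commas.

Occurrence 1 (position 3): no conditioning environment matches → elsewhere allophone [s].
Occurrence 2 (position 5): no conditioning environment matches → elsewhere allophone [s].
Occurrence 3 (position 6): immediately before a stressed vowel → [h].

[s], [s], [h]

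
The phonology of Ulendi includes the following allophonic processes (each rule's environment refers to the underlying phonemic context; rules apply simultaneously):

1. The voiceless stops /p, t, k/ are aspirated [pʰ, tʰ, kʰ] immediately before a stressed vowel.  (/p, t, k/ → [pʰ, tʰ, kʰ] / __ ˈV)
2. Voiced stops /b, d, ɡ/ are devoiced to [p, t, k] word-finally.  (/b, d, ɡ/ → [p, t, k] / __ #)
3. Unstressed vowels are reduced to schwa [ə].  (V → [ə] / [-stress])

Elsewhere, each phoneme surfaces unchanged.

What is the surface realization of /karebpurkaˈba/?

/k/ (word-initial): rule 1 targets it, but not immediately before a stressed vowel → unchanged [k].
/a/ — between /k/ and /r/, in an unstressed syllable — surfaces as [ə] (rule 3).
/r/ — not in any rule's target class → [r].
/e/ meets the environment for rule 3 (in an unstressed syllable) → [ə].
/b/ (between /e/ and /p/): rule 2 targets it, but not word-finally → unchanged [b].
/p/ (between /b/ and /u/) is in the target of rule 1 but the environment (immediately before a stressed vowel) is not met → [p].
/u/ (between /p/ and /r/): in an unstressed syllable, so rule 3 applies → [ə].
/r/ stays [r].
/k/ (between /r/ and /a/): rule 1 targets it, but not immediately before a stressed vowel → unchanged [k].
/a/ meets the environment for rule 3 (in an unstressed syllable) → [ə].
/b/ — between /a/ and /a/; rule 2 does not apply here → [b].
/a/ (word-final) is in the target of rule 3 but the environment (in an unstressed syllable) is not met → [a].

[kərəbpərkəˈba]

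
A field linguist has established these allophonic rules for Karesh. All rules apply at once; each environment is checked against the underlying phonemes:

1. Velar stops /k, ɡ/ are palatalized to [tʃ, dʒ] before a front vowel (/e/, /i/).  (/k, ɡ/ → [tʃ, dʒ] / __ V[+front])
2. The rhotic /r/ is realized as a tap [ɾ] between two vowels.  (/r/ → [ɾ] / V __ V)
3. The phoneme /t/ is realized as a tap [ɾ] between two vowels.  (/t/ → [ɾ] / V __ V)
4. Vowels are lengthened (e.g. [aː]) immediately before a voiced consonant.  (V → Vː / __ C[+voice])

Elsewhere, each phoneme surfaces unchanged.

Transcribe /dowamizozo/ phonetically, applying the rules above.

[doːwaːmiːzoːzo]

Rule 4 applies to /o/ (between /d/ and /w/: before a voiced consonant) → [oː].
/a/ meets the environment for rule 4 (before a voiced consonant) → [aː].
/i/ meets the environment for rule 4 (before a voiced consonant) → [iː].
Rule 4 applies to /o/ (between /z/ and /z/: before a voiced consonant) → [oː].
/o/ (word-final) fails the environment for rule 4, so it stays [o].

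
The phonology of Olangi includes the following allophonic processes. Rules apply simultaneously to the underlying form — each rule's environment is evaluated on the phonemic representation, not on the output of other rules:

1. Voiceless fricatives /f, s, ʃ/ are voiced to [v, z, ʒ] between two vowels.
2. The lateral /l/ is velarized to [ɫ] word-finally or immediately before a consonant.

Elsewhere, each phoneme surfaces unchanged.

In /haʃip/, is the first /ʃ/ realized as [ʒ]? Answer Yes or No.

/ʃ/ (between /a/ and /i/): between two vowels, so rule 1 applies → [ʒ].
The actual realization is [ʒ], which matches [ʒ].

Yes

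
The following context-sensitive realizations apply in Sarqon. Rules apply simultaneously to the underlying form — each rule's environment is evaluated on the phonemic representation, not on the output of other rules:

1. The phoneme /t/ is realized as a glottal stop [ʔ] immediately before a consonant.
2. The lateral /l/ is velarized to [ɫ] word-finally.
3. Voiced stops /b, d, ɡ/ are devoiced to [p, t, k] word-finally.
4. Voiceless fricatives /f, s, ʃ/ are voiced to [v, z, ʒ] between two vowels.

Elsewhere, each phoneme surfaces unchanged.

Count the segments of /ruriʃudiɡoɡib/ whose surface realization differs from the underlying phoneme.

Segments that undergo a rule: /ʃ/ → [ʒ] (rule 4); /b/ → [p] (rule 3).
All other segments surface unchanged.

2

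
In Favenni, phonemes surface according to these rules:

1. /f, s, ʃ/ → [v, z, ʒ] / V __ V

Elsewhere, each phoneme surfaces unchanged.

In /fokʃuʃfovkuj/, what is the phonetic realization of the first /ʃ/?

[ʃ]

/ʃ/ (between /k/ and /u/): rule 1 targets it, but not between two vowels → unchanged [ʃ].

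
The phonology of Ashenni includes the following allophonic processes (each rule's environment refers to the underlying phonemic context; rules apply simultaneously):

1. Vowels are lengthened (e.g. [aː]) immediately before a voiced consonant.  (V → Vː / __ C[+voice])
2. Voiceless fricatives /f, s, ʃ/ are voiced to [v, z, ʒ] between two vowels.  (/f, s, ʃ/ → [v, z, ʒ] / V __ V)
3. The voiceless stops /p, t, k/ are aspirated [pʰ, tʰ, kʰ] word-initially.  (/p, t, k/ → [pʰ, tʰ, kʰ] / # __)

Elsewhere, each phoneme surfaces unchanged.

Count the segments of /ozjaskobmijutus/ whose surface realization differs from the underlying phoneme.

3

Segments that undergo a rule: /o/ → [oː] (rule 1); /o/ → [oː] (rule 1); /i/ → [iː] (rule 1).
All other segments surface unchanged.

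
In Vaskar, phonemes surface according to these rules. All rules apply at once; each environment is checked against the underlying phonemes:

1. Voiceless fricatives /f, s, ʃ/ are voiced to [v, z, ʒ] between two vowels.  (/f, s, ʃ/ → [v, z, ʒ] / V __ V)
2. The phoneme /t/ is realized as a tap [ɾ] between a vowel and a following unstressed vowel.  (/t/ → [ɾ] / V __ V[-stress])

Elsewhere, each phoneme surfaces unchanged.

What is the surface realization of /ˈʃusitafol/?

[ˈʃuziɾavol]

/ʃ/ (word-initial) is in the target of rule 1 but the environment (between two vowels) is not met → [ʃ].
/u/ (between /ʃ/ and /s/) is unaffected → [u].
/s/ — between /u/ and /i/, between two vowels — surfaces as [z] (rule 1).
/i/ stays [i].
/t/ (between /i/ and /a/) occurs between a vowel and a following unstressed vowel → [ɾ] by rule 2.
/a/ (between /t/ and /f/): no rule targets it → [a].
/f/ — between /a/ and /o/, between two vowels — surfaces as [v] (rule 1).
/o/ — not in any rule's target class → [o].
/l/ (word-final) is unaffected → [l].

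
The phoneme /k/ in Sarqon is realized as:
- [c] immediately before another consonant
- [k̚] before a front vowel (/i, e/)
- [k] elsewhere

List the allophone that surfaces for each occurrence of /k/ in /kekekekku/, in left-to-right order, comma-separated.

Occurrence 1 (position 1): before a front vowel (/i, e/) → [k̚].
Occurrence 2 (position 3): before a front vowel (/i, e/) → [k̚].
Occurrence 3 (position 5): before a front vowel (/i, e/) → [k̚].
Occurrence 4 (position 7): immediately before another consonant → [c].
Occurrence 5 (position 8): no conditioning environment matches → elsewhere allophone [k].

[k̚], [k̚], [k̚], [c], [k]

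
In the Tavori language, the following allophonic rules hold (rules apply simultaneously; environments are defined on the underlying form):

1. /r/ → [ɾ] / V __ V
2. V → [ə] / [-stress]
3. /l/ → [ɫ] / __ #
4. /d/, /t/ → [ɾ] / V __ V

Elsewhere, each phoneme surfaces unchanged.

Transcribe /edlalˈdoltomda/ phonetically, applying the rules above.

[ədləlˈdoltəmdə]

/e/ meets the environment for rule 2 (in an unstressed syllable) → [ə].
/d/ (between /e/ and /l/) is in the target of rule 4 but the environment (between two vowels) is not met → [d].
/l/ (between /d/ and /a/): rule 3 targets it, but not word-finally → unchanged [l].
Rule 2 applies to /a/ (between /l/ and /l/: in an unstressed syllable) → [ə].
/l/ (between /a/ and /d/): rule 3 targets it, but not word-finally → unchanged [l].
/d/ — between /l/ and /o/; rule 4 does not apply here → [d].
/o/ (between /d/ and /l/): rule 2 targets it, but not in an unstressed syllable → unchanged [o].
/l/ (between /o/ and /t/) fails the environment for rule 3, so it stays [l].
/t/ (between /l/ and /o/): rule 4 targets it, but not between two vowels → unchanged [t].
/o/ (between /t/ and /m/): in an unstressed syllable, so rule 2 applies → [ə].
/m/ (between /o/ and /d/): no rule targets it → [m].
/d/ (between /m/ and /a/): rule 4 targets it, but not between two vowels → unchanged [d].
/a/ — word-final, in an unstressed syllable — surfaces as [ə] (rule 2).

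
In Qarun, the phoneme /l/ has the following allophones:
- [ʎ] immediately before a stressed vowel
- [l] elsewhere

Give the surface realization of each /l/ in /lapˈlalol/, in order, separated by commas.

Occurrence 1 (position 1): no conditioning environment matches → elsewhere allophone [l].
Occurrence 2 (position 4): immediately before a stressed vowel → [ʎ].
Occurrence 3 (position 6): no conditioning environment matches → elsewhere allophone [l].
Occurrence 4 (position 8): no conditioning environment matches → elsewhere allophone [l].

[l], [ʎ], [l], [l]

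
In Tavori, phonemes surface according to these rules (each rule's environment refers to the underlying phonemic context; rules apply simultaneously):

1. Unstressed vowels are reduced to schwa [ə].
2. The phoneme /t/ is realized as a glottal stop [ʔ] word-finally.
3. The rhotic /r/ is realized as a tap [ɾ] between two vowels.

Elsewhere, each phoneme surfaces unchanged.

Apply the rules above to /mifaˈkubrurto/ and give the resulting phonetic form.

[məfəˈkubrərtə]

/m/ (word-initial): no rule targets it → [m].
/i/ (between /m/ and /f/) occurs in an unstressed syllable → [ə] by rule 1.
/f/ (between /i/ and /a/): no rule targets it → [f].
Rule 1 applies to /a/ (between /f/ and /k/: in an unstressed syllable) → [ə].
/k/ (between /a/ and /u/): no rule targets it → [k].
/u/ (between /k/ and /b/) fails the environment for rule 1, so it stays [u].
/b/ stays [b].
/r/ (between /b/ and /u/) is in the target of rule 3 but the environment (between two vowels) is not met → [r].
/u/ (between /r/ and /r/): in an unstressed syllable, so rule 1 applies → [ə].
/r/ (between /u/ and /t/) is in the target of rule 3 but the environment (between two vowels) is not met → [r].
/t/ (between /r/ and /o/): rule 2 targets it, but not word-finally → unchanged [t].
/o/ (word-final): in an unstressed syllable, so rule 1 applies → [ə].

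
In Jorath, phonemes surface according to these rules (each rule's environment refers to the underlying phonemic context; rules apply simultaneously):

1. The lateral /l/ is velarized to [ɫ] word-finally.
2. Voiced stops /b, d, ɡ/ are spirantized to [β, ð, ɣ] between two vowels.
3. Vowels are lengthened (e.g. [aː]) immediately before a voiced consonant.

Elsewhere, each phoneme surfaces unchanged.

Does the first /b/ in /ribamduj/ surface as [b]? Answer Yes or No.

/b/ (between /i/ and /a/) occurs between two vowels → [β] by rule 2.
The actual realization is [β], not [b].

No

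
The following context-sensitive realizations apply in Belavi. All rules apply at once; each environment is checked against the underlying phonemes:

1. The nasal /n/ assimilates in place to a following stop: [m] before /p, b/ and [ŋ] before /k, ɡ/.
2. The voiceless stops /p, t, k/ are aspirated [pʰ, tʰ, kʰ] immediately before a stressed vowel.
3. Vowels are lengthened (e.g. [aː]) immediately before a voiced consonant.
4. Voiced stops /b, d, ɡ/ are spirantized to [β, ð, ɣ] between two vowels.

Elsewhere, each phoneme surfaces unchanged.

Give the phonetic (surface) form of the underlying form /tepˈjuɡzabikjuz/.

[tepˈjuːɡzaːβikjuːz]

/t/ (word-initial): rule 2 targets it, but not immediately before a stressed vowel → unchanged [t].
/e/ (between /t/ and /p/) is in the target of rule 3 but the environment (before a voiced consonant) is not met → [e].
/p/ (between /e/ and /j/) is in the target of rule 2 but the environment (immediately before a stressed vowel) is not met → [p].
/j/ stays [j].
Rule 3 applies to /u/ (between /j/ and /ɡ/: before a voiced consonant) → [uː].
/ɡ/ (between /u/ and /z/) fails the environment for rule 4, so it stays [ɡ].
/z/ stays [z].
/a/ — between /z/ and /b/, before a voiced consonant — surfaces as [aː] (rule 3).
Rule 4 applies to /b/ (between /a/ and /i/: between two vowels) → [β].
/i/ (between /b/ and /k/) is in the target of rule 3 but the environment (before a voiced consonant) is not met → [i].
/k/ (between /i/ and /j/) fails the environment for rule 2, so it stays [k].
/j/ — not in any rule's target class → [j].
/u/ (between /j/ and /z/) occurs before a voiced consonant → [uː] by rule 3.
/z/ — not in any rule's target class → [z].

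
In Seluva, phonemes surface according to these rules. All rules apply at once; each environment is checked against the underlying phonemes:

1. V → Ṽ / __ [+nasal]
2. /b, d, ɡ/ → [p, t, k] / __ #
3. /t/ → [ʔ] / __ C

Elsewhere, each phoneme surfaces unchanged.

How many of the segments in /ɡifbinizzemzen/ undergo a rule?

Segments that undergo a rule: /i/ → [ĩ] (rule 1); /e/ → [ẽ] (rule 1); /e/ → [ẽ] (rule 1).
All other segments surface unchanged.

3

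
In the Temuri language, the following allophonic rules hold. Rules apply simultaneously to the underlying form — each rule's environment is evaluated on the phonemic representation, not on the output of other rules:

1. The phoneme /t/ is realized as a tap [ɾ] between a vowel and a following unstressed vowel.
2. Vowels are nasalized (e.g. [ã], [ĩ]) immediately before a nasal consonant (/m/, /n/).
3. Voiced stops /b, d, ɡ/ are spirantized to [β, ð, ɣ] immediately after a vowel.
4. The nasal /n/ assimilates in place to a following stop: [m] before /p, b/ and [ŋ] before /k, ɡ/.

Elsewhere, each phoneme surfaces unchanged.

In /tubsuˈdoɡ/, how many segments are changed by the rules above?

3

Segments that undergo a rule: /b/ → [β] (rule 3); /d/ → [ð] (rule 3); /ɡ/ → [ɣ] (rule 3).
All other segments surface unchanged.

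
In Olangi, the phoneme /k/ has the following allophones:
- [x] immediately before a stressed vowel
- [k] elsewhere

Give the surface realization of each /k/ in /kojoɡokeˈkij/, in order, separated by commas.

[k], [k], [x]

Occurrence 1 (position 1): no conditioning environment matches → elsewhere allophone [k].
Occurrence 2 (position 7): no conditioning environment matches → elsewhere allophone [k].
Occurrence 3 (position 9): immediately before a stressed vowel → [x].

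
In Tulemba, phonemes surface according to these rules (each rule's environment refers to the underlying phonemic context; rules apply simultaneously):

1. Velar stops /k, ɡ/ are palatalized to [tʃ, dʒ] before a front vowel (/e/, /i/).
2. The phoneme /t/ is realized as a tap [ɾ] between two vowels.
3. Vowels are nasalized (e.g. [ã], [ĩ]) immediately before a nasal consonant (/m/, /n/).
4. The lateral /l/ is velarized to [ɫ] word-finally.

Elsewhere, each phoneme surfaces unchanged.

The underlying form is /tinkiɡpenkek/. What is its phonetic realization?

/t/ — word-initial; rule 2 does not apply here → [t].
/i/ (between /t/ and /n/) occurs before a nasal consonant → [ĩ] by rule 3.
/n/ stays [n].
/k/ (between /n/ and /i/) occurs before a front vowel → [tʃ] by rule 1.
/i/ (between /k/ and /ɡ/) is in the target of rule 3 but the environment (before a nasal consonant) is not met → [i].
/ɡ/ (between /i/ and /p/): rule 1 targets it, but not before a front vowel → unchanged [ɡ].
/p/ — not in any rule's target class → [p].
/e/ meets the environment for rule 3 (before a nasal consonant) → [ẽ].
/n/ — not in any rule's target class → [n].
/k/ (between /n/ and /e/): before a front vowel, so rule 1 applies → [tʃ].
/e/ (between /k/ and /k/): rule 3 targets it, but not before a nasal consonant → unchanged [e].
/k/ (word-final): rule 1 targets it, but not before a front vowel → unchanged [k].

[tĩntʃiɡpẽntʃek]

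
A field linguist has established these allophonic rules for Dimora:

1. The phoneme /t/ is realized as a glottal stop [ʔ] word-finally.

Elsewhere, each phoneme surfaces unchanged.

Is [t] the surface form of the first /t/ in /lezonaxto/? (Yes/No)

Yes

/t/ — between /x/ and /o/; rule 1 does not apply here → [t].
The actual realization is [t], which matches [t].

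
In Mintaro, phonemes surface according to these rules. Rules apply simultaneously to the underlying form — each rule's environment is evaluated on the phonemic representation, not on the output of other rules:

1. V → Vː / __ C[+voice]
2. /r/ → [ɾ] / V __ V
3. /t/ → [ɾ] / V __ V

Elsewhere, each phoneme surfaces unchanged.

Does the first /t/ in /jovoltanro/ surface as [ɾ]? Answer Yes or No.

/t/ (between /l/ and /a/): rule 3 targets it, but not between two vowels → unchanged [t].
The actual realization is [t], not [ɾ].

No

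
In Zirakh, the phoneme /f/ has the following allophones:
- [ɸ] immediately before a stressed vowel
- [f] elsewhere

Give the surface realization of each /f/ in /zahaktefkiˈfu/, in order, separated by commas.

Occurrence 1 (position 8): no conditioning environment matches → elsewhere allophone [f].
Occurrence 2 (position 11): immediately before a stressed vowel → [ɸ].

[f], [ɸ]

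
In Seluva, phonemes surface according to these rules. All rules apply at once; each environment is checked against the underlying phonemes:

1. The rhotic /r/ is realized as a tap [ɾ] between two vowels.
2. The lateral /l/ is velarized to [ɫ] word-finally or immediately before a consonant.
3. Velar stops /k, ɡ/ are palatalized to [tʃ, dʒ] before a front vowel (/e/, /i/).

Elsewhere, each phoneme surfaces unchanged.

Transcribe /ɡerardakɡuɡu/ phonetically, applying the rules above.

/ɡ/ (word-initial): before a front vowel, so rule 3 applies → [dʒ].
/r/ (between /e/ and /a/): between two vowels, so rule 1 applies → [ɾ].
/r/ (between /a/ and /d/) is in the target of rule 1 but the environment (between two vowels) is not met → [r].
/k/ (between /a/ and /ɡ/) fails the environment for rule 3, so it stays [k].
/ɡ/ — between /k/ and /u/; rule 3 does not apply here → [ɡ].
/ɡ/ (between /u/ and /u/) fails the environment for rule 3, so it stays [ɡ].

[dʒeɾardakɡuɡu]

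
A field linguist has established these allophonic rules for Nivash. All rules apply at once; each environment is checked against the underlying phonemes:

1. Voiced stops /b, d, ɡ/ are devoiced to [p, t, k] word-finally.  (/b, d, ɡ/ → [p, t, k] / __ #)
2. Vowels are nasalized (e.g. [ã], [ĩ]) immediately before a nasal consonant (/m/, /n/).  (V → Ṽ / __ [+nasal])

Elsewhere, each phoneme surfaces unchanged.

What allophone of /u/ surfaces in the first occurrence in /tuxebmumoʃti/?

[u]

/u/ (between /t/ and /x/) is in the target of rule 2 but the environment (before a nasal consonant) is not met → [u].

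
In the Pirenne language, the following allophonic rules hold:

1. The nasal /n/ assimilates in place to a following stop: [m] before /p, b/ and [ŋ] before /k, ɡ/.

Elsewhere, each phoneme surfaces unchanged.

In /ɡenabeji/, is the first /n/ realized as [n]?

/n/ (between /e/ and /a/) fails the environment for rule 1, so it stays [n].
The actual realization is [n], which matches [n].

Yes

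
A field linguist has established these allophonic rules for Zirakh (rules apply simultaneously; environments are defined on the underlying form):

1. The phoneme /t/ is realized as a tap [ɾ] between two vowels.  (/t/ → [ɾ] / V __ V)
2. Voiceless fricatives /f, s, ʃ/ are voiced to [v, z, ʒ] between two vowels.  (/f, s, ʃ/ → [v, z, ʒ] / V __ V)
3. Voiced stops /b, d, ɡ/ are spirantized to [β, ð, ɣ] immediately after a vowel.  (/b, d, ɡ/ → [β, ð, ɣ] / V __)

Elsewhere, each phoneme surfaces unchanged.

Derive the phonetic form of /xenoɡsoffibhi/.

[xenoɣsoffiβhi]

/x/ (word-initial) is unaffected → [x].
/e/ — not in any rule's target class → [e].
/n/ (between /e/ and /o/): no rule targets it → [n].
/o/ (between /n/ and /ɡ/) is unaffected → [o].
Rule 3 applies to /ɡ/ (between /o/ and /s/: immediately after a vowel) → [ɣ].
/s/ (between /ɡ/ and /o/): rule 2 targets it, but not between two vowels → unchanged [s].
/o/ (between /s/ and /f/): no rule targets it → [o].
/f/ — between /o/ and /f/; rule 2 does not apply here → [f].
/f/ — between /f/ and /i/; rule 2 does not apply here → [f].
/i/ (between /f/ and /b/) is unaffected → [i].
/b/ meets the environment for rule 3 (immediately after a vowel) → [β].
/h/ — not in any rule's target class → [h].
/i/ — not in any rule's target class → [i].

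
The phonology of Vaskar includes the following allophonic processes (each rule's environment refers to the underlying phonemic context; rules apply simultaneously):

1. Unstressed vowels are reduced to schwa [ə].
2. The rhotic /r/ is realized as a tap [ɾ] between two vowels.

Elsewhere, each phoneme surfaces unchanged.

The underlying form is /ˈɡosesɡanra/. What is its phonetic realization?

/ɡ/ (word-initial): no rule targets it → [ɡ].
/o/ (between /ɡ/ and /s/) fails the environment for rule 1, so it stays [o].
/s/ (between /o/ and /e/): no rule targets it → [s].
/e/ meets the environment for rule 1 (in an unstressed syllable) → [ə].
/s/ (between /e/ and /ɡ/) is unaffected → [s].
/ɡ/ (between /s/ and /a/): no rule targets it → [ɡ].
Rule 1 applies to /a/ (between /ɡ/ and /n/: in an unstressed syllable) → [ə].
/n/ stays [n].
/r/ (between /n/ and /a/): rule 2 targets it, but not between two vowels → unchanged [r].
Rule 1 applies to /a/ (word-final: in an unstressed syllable) → [ə].

[ˈɡosəsɡənrə]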